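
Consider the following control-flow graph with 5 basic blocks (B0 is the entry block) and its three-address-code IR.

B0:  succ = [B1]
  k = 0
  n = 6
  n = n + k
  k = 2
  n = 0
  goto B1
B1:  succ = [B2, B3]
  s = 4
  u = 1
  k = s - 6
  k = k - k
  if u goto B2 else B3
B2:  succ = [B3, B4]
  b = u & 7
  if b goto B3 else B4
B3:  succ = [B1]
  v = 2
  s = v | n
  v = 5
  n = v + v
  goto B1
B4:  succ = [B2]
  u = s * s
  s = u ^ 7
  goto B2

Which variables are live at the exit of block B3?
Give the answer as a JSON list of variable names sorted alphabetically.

Answer: ["n"]

Working:
def/use:
  B0 def {k,n} use ∅
  B1 def {k,s,u} use ∅
  B2 def {b} use {u}
  B3 def {n,s,v} use {n}
  B4 def {s,u} use {s}

Live sets:
  B0 li=∅ lo={n}
  B1 li={n} lo={n,s,u}
  B2 li={n,s,u} lo={n,s}
  B3 li={n} lo={n}
  B4 li={n,s} lo={n,s,u}

live-out(B3) = ["n"]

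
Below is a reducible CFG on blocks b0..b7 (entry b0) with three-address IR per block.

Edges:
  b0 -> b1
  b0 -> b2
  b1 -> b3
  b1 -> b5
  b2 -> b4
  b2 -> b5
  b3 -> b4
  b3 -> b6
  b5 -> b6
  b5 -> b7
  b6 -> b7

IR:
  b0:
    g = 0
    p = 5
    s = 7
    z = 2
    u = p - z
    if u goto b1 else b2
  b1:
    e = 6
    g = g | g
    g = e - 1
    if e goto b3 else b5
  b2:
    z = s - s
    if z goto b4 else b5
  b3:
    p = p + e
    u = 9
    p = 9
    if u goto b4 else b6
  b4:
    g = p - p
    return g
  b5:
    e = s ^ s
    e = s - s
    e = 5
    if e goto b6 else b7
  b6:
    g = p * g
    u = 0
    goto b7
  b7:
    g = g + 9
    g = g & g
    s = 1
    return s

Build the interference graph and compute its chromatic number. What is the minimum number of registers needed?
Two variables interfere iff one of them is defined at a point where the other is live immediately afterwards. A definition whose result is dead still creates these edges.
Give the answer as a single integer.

Per-block:
  b0: {g,p,s,u,z} / ∅
  b1: {e,g} / {g}
  b2: {z} / {s}
  b3: {p,u} / {e,p}
  b4: {g} / {p}
  b5: {e} / {s}
  b6: {g,u} / {g,p}
  b7: {g,s} / {g}

Live sets:
  b0: in=∅ out={g,p,s}
  b1: in={g,p,s} out={e,g,p,s}
  b2: in={g,p,s} out={g,p,s}
  b3: in={e,g,p} out={g,p}
  b4: in={p} out=∅
  b5: in={g,p,s} out={g,p}
  b6: in={g,p} out={g}
  b7: in={g} out=∅

Interfere edges:
  e↔{g,p,s}
  g↔{e,p,s,u,z}
  p↔{e,g,s,u,z}
  s↔{e,g,p,u,z}
  u↔{g,p,s}
  z↔{g,p,s}

Registers:
  lower bound: {e,g,p,s} mutually conflict ⇒ χ ≥ 4
  assign e→r3 g→r0 p→r1 s→r2 u→r3 z→r3 — no edge inside a register ⇒ χ ≤ 4
  χ = 4

Answer: 4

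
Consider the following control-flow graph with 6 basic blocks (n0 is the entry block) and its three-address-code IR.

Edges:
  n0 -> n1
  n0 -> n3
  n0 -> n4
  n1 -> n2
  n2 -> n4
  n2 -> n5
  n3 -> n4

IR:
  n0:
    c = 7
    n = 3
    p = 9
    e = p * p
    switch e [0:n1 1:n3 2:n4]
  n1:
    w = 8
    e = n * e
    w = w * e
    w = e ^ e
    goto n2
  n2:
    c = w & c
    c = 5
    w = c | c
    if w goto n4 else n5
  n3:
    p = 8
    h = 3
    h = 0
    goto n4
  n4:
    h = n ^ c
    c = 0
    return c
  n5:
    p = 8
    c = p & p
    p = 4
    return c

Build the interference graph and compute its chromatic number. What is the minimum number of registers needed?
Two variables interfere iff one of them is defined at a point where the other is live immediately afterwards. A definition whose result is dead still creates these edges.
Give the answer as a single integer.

Per-block:
  n0: {c,e,n,p} / ∅
  n1: {e,w} / {e,n}
  n2: {c,w} / {c,w}
  n3: {h,p} / ∅
  n4: {c,h} / {c,n}
  n5: {c,p} / ∅

Live sets:
  n0: in=∅ out={c,e,n}
  n1: in={c,e,n} out={c,n,w}
  n2: in={c,n,w} out={c,n}
  n3: in={c,n} out={c,n}
  n4: in={c,n} out=∅
  n5: in=∅ out=∅

Conflict graph:
  c↔{e,h,n,p,w}
  e↔{c,n,w}
  h↔{c,n}
  n↔{c,e,h,p,w}
  p↔{c,n}
  w↔{c,e,n}

Chromatic number:
  clique {c,e,n,w} ⇒ need ≥ 4
  4-colouring: c0={c}  c1={n}  c2={e,h,p}  c3={w}
  χ = 4

Answer: 4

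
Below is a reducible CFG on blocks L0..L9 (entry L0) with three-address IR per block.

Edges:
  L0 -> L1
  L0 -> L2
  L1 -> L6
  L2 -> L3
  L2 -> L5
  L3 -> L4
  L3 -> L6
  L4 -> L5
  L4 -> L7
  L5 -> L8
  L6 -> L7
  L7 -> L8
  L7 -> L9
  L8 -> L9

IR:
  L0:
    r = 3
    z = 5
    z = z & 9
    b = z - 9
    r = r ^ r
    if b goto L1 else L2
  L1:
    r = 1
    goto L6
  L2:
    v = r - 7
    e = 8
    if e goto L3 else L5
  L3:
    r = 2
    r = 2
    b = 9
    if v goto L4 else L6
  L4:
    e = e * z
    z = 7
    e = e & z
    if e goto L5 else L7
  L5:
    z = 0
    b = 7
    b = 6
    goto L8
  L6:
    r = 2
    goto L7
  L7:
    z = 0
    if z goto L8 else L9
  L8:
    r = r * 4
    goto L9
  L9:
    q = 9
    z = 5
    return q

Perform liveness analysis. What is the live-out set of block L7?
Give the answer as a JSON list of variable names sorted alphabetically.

Block summaries:
  L0: {b,r,z} / ∅
  L1: {r} / ∅
  L2: {e,v} / {r}
  L3: {b,r} / {v}
  L4: {e,z} / {e,z}
  L5: {b,z} / ∅
  L6: {r} / ∅
  L7: {z} / ∅
  L8: {r} / {r}
  L9: {q,z} / ∅

Liveness:
  live L0: ∅→{r,z}
  live L1: ∅→∅
  live L2: {r,z}→{e,r,v,z}
  live L3: {e,v,z}→{e,r,z}
  live L4: {e,r,z}→{r}
  live L5: {r}→{r}
  live L6: ∅→{r}
  live L7: {r}→{r}
  live L8: {r}→∅
  live L9: ∅→∅

live-out(L7) = ["r"]

Answer: ["r"]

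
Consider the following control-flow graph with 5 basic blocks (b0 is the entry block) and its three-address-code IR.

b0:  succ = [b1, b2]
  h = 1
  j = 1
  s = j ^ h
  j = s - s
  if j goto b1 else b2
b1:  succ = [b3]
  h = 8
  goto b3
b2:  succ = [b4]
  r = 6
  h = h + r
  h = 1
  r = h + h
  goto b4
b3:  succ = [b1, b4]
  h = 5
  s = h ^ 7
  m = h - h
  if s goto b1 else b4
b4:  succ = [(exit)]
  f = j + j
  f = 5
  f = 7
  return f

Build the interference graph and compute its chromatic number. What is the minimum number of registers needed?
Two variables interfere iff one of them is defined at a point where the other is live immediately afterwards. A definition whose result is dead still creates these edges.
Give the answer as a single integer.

Answer: 3

Working:
Per-block:
  b0: def={h,j,s} ue=∅
  b1: def={h} ue=∅
  b2: def={h,r} ue={h}
  b3: def={h,m,s} ue=∅
  b4: def={f} ue={j}

Liveness:
  live b0: ∅→{h,j}
  live b1: {j}→{j}
  live b2: {h,j}→{j}
  live b3: {j}→{j}
  live b4: {j}→∅

Interfere edges:
  f↔∅
  h↔{j,r,s}
  j↔{h,m,r,s}
  m↔{j,s}
  r↔{h,j}
  s↔{h,j,m}

Registers:
  {h,j,r} pairwise interfere (3-clique) ⇒ χ ≥ 3
  3-colouring: c0={f,j}  c1={h,m}  c2={r,s}
  χ = 3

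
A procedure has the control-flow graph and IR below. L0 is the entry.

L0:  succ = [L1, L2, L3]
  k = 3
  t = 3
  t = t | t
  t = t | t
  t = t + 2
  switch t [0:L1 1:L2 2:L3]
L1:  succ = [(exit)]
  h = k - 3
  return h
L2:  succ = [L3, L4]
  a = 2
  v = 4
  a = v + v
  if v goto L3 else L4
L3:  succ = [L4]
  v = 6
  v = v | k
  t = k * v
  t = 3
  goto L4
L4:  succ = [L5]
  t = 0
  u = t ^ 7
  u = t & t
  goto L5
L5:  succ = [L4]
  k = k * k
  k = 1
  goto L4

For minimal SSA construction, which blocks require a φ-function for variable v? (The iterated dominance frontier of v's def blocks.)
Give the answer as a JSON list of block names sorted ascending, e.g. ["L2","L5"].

idom tree: L1←L0 L2←L0 L3←L0 L4←L0 L5←L4
Dom at joins:
  L3: preds {L0,L2}: {L0} ∩ {L0,L2} = {L0}; idom=L0
  L4: preds {L2,L3,L5}: {L0,L2} ∩ {L0,L3} ∩ {L0,L4,L5} = {L0}; idom=L0

DF derivation:
  L3←L0: walk · to L0
  L3←L2: walk L2 to L0
  L4←L2: walk L2 to L0
  L4←L3: walk L3 to L0
  L4←L5: walk L5→L4 to L0
  L0: DF=∅
  L1: DF=∅
  L2: DF={L3,L4}
  L3: DF={L4}
  L4: DF={L4}
  L5: DF={L4}

φ for v: defs {L2,L3}
  DF⁺ = {L3,L4}

Answer: ["L3", "L4"]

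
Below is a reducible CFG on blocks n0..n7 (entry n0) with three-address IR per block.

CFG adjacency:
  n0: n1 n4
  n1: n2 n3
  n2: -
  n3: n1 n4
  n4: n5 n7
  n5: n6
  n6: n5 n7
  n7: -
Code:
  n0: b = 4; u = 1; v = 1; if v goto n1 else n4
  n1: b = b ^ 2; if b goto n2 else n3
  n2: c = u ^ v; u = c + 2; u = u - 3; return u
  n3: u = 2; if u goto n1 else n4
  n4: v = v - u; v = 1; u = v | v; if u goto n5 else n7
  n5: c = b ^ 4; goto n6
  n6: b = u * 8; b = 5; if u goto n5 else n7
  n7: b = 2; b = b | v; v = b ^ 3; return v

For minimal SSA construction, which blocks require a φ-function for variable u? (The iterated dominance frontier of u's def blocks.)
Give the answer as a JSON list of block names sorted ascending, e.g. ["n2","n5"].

Answer: ["n1", "n4"]

Working:
idom tree: n1←n0 n2←n1 n3←n1 n4←n0 n5←n4 n6←n5 n7←n4
Dom at joins:
  n1: preds {n0,n3}: {n0} ∩ {n0,n1,n3} = {n0}; idom=n0
  n4: preds {n0,n3}: {n0} ∩ {n0,n1,n3} = {n0}; idom=n0
  n5: preds {n4,n6}: {n0,n4} ∩ {n0,n4,n5,n6} = {n0,n4}; idom=n4
  n7: preds {n4,n6}: {n0,n4} ∩ {n0,n4,n5,n6} = {n0,n4}; idom=n4

Frontier:
  n1←n0: walk · to n0
  n1←n3: walk n3→n1 to n0
  n4←n0: walk · to n0
  n4←n3: walk n3→n1 to n0
  n5←n4: walk · to n4
  n5←n6: walk n6→n5 to n4
  n7←n4: walk · to n4
  n7←n6: walk n6→n5 to n4
  DF(n0)=∅
  DF(n1)={n1,n4}
  DF(n2)=∅
  DF(n3)={n1,n4}
  DF(n4)=∅
  DF(n5)={n5,n7}
  DF(n6)={n5,n7}
  DF(n7)=∅

φ for u: defs {n0,n2,n3,n4}
  DF⁺ = {n1,n4}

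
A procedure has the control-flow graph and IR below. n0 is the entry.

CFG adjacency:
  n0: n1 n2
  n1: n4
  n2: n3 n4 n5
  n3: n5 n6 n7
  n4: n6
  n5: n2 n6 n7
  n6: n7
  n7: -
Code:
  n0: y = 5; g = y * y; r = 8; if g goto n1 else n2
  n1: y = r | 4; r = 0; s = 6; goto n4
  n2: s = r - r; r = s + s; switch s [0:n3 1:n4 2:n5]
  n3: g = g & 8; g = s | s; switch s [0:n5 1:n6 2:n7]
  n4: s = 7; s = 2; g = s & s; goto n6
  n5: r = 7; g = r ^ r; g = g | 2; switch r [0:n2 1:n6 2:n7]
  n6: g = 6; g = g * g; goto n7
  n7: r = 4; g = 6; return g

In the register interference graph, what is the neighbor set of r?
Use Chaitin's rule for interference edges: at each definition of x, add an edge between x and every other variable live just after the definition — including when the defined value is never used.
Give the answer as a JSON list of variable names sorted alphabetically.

def/use:
  n0: def={g,r,y} ue=∅
  n1: def={r,s,y} ue={r}
  n2: def={r,s} ue={r}
  n3: def={g} ue={g,s}
  n4: def={g,s} ue=∅
  n5: def={g,r} ue=∅
  n6: def={g} ue=∅
  n7: def={g,r} ue=∅

Liveness:
  live n0: ∅→{g,r}
  live n1: {r}→∅
  live n2: {g,r}→{g,s}
  live n3: {g,s}→∅
  live n4: ∅→∅
  live n5: ∅→{g,r}
  live n6: ∅→∅
  live n7: ∅→∅

Interference:
  g — {r,s}
  r — {g,s}
  s — {g,r}
  y — ∅

N(r) = ["g", "s"]

Answer: ["g", "s"]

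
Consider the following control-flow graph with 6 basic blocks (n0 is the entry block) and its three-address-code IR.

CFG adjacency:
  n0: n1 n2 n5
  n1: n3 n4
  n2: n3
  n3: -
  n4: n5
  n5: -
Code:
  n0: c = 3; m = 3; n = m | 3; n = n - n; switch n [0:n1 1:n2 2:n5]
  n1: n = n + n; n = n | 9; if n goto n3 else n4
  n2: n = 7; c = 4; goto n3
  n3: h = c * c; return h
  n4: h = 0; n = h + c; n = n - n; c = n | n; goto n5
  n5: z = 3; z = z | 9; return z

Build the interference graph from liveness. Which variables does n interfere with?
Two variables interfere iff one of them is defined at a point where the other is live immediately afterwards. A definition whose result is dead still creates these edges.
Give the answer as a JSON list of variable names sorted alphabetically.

Answer: ["c"]

Analysis:
Per-block:
  n0: def={c,m,n} ue=∅
  n1: def={n} ue={n}
  n2: def={c,n} ue=∅
  n3: def={h} ue={c}
  n4: def={c,h,n} ue={c}
  n5: def={z} ue=∅

Live sets:
  n0 li=∅ lo={c,n}
  n1 li={c,n} lo={c}
  n2 li=∅ lo={c}
  n3 li={c} lo=∅
  n4 li={c} lo=∅
  n5 li=∅ lo=∅

Interfere edges:
  c↔{h,m,n}
  h↔{c}
  m↔{c}
  n↔{c}
  z↔∅

N(n) = ["c"]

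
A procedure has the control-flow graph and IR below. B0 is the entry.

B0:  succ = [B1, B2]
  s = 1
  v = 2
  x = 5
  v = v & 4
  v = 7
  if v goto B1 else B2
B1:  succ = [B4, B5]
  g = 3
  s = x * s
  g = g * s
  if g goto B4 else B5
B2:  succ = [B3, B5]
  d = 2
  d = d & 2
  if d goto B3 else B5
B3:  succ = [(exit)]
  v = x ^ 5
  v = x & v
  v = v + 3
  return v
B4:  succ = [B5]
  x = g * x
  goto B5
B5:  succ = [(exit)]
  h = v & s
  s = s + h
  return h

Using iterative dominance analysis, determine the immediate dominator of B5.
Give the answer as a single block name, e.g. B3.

Answer: B0

Derivation:
idom tree: B1←B0 B2←B0 B3←B2 B4←B1 B5←B0
Dom∩ at merges:
  B5: preds {B1,B2,B4}: {B0,B1} ∩ {B0,B2} ∩ {B0,B1,B4} = {B0}; idom=B0

idom(B5) = B0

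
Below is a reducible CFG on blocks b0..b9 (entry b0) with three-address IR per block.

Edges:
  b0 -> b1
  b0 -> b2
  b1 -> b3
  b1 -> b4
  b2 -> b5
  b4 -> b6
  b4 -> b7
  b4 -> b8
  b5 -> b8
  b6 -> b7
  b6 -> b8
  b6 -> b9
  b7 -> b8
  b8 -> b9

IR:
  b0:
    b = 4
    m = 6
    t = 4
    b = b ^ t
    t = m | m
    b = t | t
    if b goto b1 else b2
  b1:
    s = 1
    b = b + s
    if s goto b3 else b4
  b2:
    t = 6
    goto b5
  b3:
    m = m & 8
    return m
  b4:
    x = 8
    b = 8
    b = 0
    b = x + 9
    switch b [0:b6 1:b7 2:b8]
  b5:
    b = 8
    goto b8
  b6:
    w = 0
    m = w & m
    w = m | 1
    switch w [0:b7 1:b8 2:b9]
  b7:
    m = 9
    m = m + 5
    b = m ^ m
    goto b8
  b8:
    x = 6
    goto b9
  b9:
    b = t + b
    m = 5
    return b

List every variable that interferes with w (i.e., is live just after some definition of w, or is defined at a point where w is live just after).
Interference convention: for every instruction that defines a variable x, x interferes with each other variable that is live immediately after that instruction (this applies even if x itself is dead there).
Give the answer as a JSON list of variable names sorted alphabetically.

Answer: ["b", "m", "t"]

Working:
Per-block:
  b0: {b,m,t} / ∅
  b1: {b,s} / {b}
  b2: {t} / ∅
  b3: {m} / {m}
  b4: {b,x} / ∅
  b5: {b} / ∅
  b6: {m,w} / {m}
  b7: {b,m} / ∅
  b8: {x} / ∅
  b9: {b,m} / {b,t}

Backward fixpoint:
  live b0: ∅→{b,m,t}
  live b1: {b,m,t}→{m,t}
  live b2: ∅→{t}
  live b3: {m}→∅
  live b4: {m,t}→{b,m,t}
  live b5: {t}→{b,t}
  live b6: {b,m,t}→{b,t}
  live b7: {t}→{b,t}
  live b8: {b,t}→{b,t}
  live b9: {b,t}→∅

Conflict graph:
  b — {m,s,t,w,x}
  m — {b,s,t,w,x}
  s — {b,m,t}
  t — {b,m,s,w,x}
  w — {b,m,t}
  x — {b,m,t}

N(w) = ["b", "m", "t"]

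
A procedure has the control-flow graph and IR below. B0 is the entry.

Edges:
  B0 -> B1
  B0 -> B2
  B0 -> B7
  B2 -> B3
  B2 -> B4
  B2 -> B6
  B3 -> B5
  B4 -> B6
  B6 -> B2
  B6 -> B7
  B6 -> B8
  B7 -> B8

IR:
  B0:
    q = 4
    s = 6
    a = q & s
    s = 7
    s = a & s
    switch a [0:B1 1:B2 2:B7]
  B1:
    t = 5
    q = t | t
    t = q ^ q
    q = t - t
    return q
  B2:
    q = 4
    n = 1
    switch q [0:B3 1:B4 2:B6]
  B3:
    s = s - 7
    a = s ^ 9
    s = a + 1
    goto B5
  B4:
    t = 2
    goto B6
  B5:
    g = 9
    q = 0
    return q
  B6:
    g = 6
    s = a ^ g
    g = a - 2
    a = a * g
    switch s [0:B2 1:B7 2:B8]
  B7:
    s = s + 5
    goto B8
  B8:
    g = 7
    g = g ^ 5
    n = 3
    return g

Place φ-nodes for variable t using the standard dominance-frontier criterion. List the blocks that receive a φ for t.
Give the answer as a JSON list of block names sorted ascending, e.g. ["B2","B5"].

idom tree: B1←B0 B2←B0 B3←B2 B4←B2 B5←B3 B6←B2 B7←B0 B8←B0
Dom at joins:
  B2: preds {B0,B6}: {B0} ∩ {B0,B2,B6} = {B0}; idom=B0
  B6: preds {B2,B4}: {B0,B2} ∩ {B0,B2,B4} = {B0,B2}; idom=B2
  B7: preds {B0,B6}: {B0} ∩ {B0,B2,B6} = {B0}; idom=B0
  B8: preds {B6,B7}: {B0,B2,B6} ∩ {B0,B7} = {B0}; idom=B0

DF derivation:
  B2←B0: walk · to B0
  B2←B6: walk B6→B2 to B0
  B6←B2: walk · to B2
  B6←B4: walk B4 to B2
  B7←B0: walk · to B0
  B7←B6: walk B6→B2 to B0
  B8←B6: walk B6→B2 to B0
  B8←B7: walk B7 to B0
  B0 → ∅
  B1 → ∅
  B2 → {B2,B7,B8}
  B3 → ∅
  B4 → {B6}
  B5 → ∅
  B6 → {B2,B7,B8}
  B7 → {B8}
  B8 → ∅

φ for t: defs {B1,B4}
  DF⁺ = {B2,B6,B7,B8}

Answer: ["B2", "B6", "B7", "B8"]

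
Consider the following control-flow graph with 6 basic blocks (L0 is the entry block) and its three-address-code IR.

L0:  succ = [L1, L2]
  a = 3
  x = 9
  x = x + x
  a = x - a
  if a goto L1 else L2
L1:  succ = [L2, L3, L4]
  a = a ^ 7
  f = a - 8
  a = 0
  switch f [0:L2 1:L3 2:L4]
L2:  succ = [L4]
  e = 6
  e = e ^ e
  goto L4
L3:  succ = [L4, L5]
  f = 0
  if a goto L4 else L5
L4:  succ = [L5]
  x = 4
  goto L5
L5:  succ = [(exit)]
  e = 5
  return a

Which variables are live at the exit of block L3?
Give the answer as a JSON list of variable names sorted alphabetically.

Block summaries:
  L0: {a,x} / ∅
  L1: {a,f} / {a}
  L2: {e} / ∅
  L3: {f} / {a}
  L4: {x} / ∅
  L5: {e} / {a}

Backward fixpoint:
  L0: in=∅ out={a}
  L1: in={a} out={a}
  L2: in={a} out={a}
  L3: in={a} out={a}
  L4: in={a} out={a}
  L5: in={a} out=∅

live-out(L3) = ["a"]

Answer: ["a"]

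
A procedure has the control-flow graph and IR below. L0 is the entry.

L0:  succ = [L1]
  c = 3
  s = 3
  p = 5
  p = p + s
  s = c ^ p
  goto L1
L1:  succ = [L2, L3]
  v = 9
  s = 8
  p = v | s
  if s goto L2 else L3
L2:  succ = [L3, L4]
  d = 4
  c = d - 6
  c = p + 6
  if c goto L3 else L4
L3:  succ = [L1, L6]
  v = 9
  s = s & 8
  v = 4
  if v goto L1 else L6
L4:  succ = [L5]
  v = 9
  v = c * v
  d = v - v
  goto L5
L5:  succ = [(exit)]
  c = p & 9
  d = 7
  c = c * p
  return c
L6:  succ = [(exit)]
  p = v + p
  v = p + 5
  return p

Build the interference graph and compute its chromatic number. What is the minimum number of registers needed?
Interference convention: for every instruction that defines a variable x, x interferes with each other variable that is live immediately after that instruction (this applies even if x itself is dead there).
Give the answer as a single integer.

Per-block:
  L0: {c,p,s} / ∅
  L1: {p,s,v} / ∅
  L2: {c,d} / {p}
  L3: {s,v} / {s}
  L4: {d,v} / {c}
  L5: {c,d} / {p}
  L6: {p,v} / {p,v}

Liveness:
  live L0: ∅→∅
  live L1: ∅→{p,s}
  live L2: {p,s}→{c,p,s}
  live L3: {p,s}→{p,v}
  live L4: {c,p}→{p}
  live L5: {p}→∅
  live L6: {p,v}→∅

Conflict graph:
  c: {d,p,s,v}
  d: {c,p,s}
  p: {c,d,s,v}
  s: {c,d,p,v}
  v: {c,p,s}

Chromatic number:
  clique {c,d,p,s} ⇒ need ≥ 4
  assign c→c0 d→c3 p→c1 s→c2 v→c3 — no edge inside a register ⇒ χ ≤ 4
  χ = 4

Answer: 4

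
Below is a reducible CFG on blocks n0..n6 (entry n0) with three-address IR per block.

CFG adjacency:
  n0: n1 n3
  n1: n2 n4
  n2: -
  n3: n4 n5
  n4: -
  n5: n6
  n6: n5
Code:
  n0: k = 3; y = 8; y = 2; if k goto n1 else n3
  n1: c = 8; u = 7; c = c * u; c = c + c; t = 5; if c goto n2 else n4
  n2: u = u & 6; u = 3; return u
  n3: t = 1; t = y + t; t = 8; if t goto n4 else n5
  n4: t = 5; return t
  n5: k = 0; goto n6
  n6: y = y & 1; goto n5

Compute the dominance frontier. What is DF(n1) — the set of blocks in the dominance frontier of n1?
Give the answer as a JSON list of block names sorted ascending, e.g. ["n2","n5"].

idom tree: n1←n0 n2←n1 n3←n0 n4←n0 n5←n3 n6←n5
Dom at joins:
  n4: preds {n1,n3}: {n0,n1} ∩ {n0,n3} = {n0}; idom=n0
  n5: preds {n3,n6}: {n0,n3} ∩ {n0,n3,n5,n6} = {n0,n3}; idom=n3

DF walk-up:
  n4←n1: walk n1 to n0
  n4←n3: walk n3 to n0
  n5←n3: walk · to n3
  n5←n6: walk n6→n5 to n3
  DF(n0)=∅
  DF(n1)={n4}
  DF(n2)=∅
  DF(n3)={n4}
  DF(n4)=∅
  DF(n5)={n5}
  DF(n6)={n5}

DF(n1) = ["n4"]

Answer: ["n4"]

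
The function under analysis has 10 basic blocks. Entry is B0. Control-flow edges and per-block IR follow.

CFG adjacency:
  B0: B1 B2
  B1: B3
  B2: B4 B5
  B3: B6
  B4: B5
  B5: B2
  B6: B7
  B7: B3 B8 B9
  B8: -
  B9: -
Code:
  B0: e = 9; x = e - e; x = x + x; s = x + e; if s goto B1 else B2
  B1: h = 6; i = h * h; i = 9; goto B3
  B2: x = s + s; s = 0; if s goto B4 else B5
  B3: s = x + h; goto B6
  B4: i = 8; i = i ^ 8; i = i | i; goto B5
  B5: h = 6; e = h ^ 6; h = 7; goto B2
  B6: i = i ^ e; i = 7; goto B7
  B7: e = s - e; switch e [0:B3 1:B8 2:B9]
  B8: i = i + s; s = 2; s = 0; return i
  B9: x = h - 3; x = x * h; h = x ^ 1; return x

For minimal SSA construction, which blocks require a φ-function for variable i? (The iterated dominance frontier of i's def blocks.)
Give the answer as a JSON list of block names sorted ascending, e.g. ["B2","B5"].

Answer: ["B2", "B3", "B5"]

Derivation:
idom tree: B1←B0 B2←B0 B3←B1 B4←B2 B5←B2 B6←B3 B7←B6 B8←B7 B9←B7
Dom∩ at merges:
  B2: preds {B0,B5}: {B0} ∩ {B0,B2,B5} = {B0}; idom=B0
  B3: preds {B1,B7}: {B0,B1} ∩ {B0,B1,B3,B6,B7} = {B0,B1}; idom=B1
  B5: preds {B2,B4}: {B0,B2} ∩ {B0,B2,B4} = {B0,B2}; idom=B2

Frontier:
  join B2 pred B0: · stop@B0
  join B2 pred B5: B5→B2 stop@B0
  join B3 pred B1: · stop@B1
  join B3 pred B7: B7→B6→B3 stop@B1
  join B5 pred B2: · stop@B2
  join B5 pred B4: B4 stop@B2
  B0: DF=∅
  B1: DF=∅
  B2: DF={B2}
  B3: DF={B3}
  B4: DF={B5}
  B5: DF={B2}
  B6: DF={B3}
  B7: DF={B3}
  B8: DF=∅
  B9: DF=∅

φ for i: defs {B1,B4,B6,B8}
  DF⁺ = {B2,B3,B5}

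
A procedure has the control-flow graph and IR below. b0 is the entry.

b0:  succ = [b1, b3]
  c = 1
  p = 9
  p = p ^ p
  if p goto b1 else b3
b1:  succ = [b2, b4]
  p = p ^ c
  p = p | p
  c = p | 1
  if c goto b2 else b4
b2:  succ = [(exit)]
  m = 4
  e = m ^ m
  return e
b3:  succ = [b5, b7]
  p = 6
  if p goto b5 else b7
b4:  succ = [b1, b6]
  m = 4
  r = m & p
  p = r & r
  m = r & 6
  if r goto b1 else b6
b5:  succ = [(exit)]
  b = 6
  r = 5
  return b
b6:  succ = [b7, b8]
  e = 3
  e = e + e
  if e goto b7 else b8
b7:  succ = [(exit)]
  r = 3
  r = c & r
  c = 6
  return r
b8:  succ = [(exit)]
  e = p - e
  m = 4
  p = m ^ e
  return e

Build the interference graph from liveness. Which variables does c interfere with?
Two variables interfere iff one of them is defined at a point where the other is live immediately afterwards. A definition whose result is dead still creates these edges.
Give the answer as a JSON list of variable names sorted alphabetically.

Answer: ["e", "m", "p", "r"]

Derivation:
def/use:
  b0: def={c,p} ue=∅
  b1: def={c,p} ue={c,p}
  b2: def={e,m} ue=∅
  b3: def={p} ue=∅
  b4: def={m,p,r} ue={p}
  b5: def={b,r} ue=∅
  b6: def={e} ue=∅
  b7: def={c,r} ue={c}
  b8: def={e,m,p} ue={e,p}

Liveness:
  b0 li=∅ lo={c,p}
  b1 li={c,p} lo={c,p}
  b2 li=∅ lo=∅
  b3 li={c} lo={c}
  b4 li={c,p} lo={c,p}
  b5 li=∅ lo=∅
  b6 li={c,p} lo={c,e,p}
  b7 li={c} lo=∅
  b8 li={e,p} lo=∅

Conflict graph:
  b↔{r}
  c↔{e,m,p,r}
  e↔{c,m,p}
  m↔{c,e,p,r}
  p↔{c,e,m,r}
  r↔{b,c,m,p}

N(c) = ["e", "m", "p", "r"]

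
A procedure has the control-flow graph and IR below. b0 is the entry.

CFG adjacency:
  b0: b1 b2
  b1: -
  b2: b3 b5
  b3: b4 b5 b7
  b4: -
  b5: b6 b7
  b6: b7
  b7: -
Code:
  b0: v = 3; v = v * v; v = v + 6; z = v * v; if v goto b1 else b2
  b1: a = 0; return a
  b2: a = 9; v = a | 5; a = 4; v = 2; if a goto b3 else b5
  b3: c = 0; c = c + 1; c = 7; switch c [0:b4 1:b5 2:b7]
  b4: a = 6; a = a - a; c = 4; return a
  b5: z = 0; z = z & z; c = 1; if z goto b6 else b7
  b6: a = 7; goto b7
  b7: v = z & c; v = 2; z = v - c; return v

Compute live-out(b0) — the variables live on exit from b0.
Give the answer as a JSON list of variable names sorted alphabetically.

def/use:
  b0: def={v,z} ue=∅
  b1: def={a} ue=∅
  b2: def={a,v} ue=∅
  b3: def={c} ue=∅
  b4: def={a,c} ue=∅
  b5: def={c,z} ue=∅
  b6: def={a} ue=∅
  b7: def={v,z} ue={c,z}

Backward fixpoint:
  b0 li=∅ lo={z}
  b1 li=∅ lo=∅
  b2 li={z} lo={z}
  b3 li={z} lo={c,z}
  b4 li=∅ lo=∅
  b5 li=∅ lo={c,z}
  b6 li={c,z} lo={c,z}
  b7 li={c,z} lo=∅

live-out(b0) = ["z"]

Answer: ["z"]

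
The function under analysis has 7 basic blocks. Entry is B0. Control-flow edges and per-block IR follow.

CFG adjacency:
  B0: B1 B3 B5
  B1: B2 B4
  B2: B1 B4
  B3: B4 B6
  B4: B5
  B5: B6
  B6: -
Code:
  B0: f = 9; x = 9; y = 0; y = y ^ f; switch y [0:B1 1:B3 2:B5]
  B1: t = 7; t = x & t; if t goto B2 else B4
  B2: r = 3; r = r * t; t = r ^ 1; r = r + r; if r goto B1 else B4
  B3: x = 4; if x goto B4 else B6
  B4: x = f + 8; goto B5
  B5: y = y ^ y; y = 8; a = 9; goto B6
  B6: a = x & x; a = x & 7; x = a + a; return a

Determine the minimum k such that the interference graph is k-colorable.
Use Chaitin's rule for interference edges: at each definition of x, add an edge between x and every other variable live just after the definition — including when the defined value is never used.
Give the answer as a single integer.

Answer: 5

Analysis:
Per-block:
  B0: {f,x,y} / ∅
  B1: {t} / {x}
  B2: {r,t} / {t}
  B3: {x} / ∅
  B4: {x} / {f}
  B5: {a,y} / {y}
  B6: {a,x} / {x}

Live sets:
  B0 li=∅ lo={f,x,y}
  B1 li={f,x,y} lo={f,t,x,y}
  B2 li={f,t,x,y} lo={f,x,y}
  B3 li={f,y} lo={f,x,y}
  B4 li={f,y} lo={x,y}
  B5 li={x,y} lo={x}
  B6 li={x} lo=∅

Interfere edges:
  a↔{x}
  f↔{r,t,x,y}
  r↔{f,t,x,y}
  t↔{f,r,x,y}
  x↔{a,f,r,t,y}
  y↔{f,r,t,x}

Colouring:
  lower bound: {f,r,t,x,y} mutually conflict ⇒ χ ≥ 5
  assign a→R1 f→R1 r→R2 t→R3 x→R0 y→R4 — no edge inside a register ⇒ χ ≤ 5
  χ = 5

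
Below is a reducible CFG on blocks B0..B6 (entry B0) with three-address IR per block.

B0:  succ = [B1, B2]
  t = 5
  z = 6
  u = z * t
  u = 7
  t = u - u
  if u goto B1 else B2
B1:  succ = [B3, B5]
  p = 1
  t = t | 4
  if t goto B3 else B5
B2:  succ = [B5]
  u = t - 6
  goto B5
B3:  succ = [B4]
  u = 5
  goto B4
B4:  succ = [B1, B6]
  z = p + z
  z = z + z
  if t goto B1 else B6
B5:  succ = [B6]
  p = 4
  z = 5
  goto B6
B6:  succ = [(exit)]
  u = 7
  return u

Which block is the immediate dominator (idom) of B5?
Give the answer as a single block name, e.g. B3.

Answer: B0

Analysis:
idom tree: B1←B0 B2←B0 B3←B1 B4←B3 B5←B0 B6←B0
Dom at joins:
  B1: preds {B0,B4}: {B0} ∩ {B0,B1,B3,B4} = {B0}; idom=B0
  B5: preds {B1,B2}: {B0,B1} ∩ {B0,B2} = {B0}; idom=B0
  B6: preds {B4,B5}: {B0,B1,B3,B4} ∩ {B0,B5} = {B0}; idom=B0

idom(B5) = B0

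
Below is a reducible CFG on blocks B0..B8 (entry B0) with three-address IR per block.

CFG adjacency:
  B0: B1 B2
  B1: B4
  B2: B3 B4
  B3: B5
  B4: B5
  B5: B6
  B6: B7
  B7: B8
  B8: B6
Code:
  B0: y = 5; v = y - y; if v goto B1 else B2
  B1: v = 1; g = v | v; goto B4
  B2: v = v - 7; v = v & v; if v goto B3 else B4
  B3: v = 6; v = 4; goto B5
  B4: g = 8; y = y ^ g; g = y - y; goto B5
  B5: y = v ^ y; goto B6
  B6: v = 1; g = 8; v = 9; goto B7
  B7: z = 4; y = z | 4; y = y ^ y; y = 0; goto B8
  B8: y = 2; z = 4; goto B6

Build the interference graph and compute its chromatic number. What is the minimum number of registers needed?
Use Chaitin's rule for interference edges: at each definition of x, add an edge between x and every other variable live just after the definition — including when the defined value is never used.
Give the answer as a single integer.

Answer: 3

Analysis:
def/use:
  B0 def {v,y} use ∅
  B1 def {g,v} use ∅
  B2 def {v} use {v}
  B3 def {v} use ∅
  B4 def {g,y} use {y}
  B5 def {y} use {v,y}
  B6 def {g,v} use ∅
  B7 def {y,z} use ∅
  B8 def {y,z} use ∅

Liveness:
  B0: in=∅ out={v,y}
  B1: in={y} out={v,y}
  B2: in={v,y} out={v,y}
  B3: in={y} out={v,y}
  B4: in={v,y} out={v,y}
  B5: in={v,y} out=∅
  B6: in=∅ out=∅
  B7: in=∅ out=∅
  B8: in=∅ out=∅

Interfere edges:
  g — {v,y}
  v — {g,y}
  y — {g,v}
  z — ∅

Registers:
  lower bound: {g,v,y} mutually conflict ⇒ χ ≥ 3
  3-colouring: R0={g,z}  R1={v}  R2={y}
  χ = 3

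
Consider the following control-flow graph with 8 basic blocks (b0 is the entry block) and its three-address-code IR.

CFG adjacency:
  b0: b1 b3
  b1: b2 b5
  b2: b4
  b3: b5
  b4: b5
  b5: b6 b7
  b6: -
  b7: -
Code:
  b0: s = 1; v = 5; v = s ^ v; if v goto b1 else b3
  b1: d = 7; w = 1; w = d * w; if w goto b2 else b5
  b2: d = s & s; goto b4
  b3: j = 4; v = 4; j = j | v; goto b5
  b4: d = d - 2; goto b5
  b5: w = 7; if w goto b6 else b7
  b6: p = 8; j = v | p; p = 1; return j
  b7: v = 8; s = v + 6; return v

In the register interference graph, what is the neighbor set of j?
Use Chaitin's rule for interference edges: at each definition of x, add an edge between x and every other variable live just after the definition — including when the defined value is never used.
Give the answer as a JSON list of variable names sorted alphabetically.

Per-block:
  b0: {s,v} / ∅
  b1: {d,w} / ∅
  b2: {d} / {s}
  b3: {j,v} / ∅
  b4: {d} / {d}
  b5: {w} / ∅
  b6: {j,p} / {v}
  b7: {s,v} / ∅

Liveness:
  b0: in=∅ out={s,v}
  b1: in={s,v} out={s,v}
  b2: in={s,v} out={d,v}
  b3: in=∅ out={v}
  b4: in={d,v} out={v}
  b5: in={v} out={v}
  b6: in={v} out=∅
  b7: in=∅ out=∅

Conflict graph:
  d: {s,v,w}
  j: {p,v}
  p: {j,v}
  s: {d,v,w}
  v: {d,j,p,s,w}
  w: {d,s,v}

N(j) = ["p", "v"]

Answer: ["p", "v"]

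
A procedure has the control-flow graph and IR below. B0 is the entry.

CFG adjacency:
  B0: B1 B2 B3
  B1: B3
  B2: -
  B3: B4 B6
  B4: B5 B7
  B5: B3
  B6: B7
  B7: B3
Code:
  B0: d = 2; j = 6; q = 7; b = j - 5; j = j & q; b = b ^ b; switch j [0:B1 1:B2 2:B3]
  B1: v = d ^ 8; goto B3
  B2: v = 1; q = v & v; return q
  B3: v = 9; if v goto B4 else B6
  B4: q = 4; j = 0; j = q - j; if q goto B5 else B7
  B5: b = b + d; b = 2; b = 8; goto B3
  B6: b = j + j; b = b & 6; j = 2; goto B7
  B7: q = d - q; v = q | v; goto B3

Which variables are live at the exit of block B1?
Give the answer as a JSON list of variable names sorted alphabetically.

Answer: ["b", "d", "j", "q"]

Derivation:
Per-block:
  B0: {b,d,j,q} / ∅
  B1: {v} / {d}
  B2: {q,v} / ∅
  B3: {v} / ∅
  B4: {j,q} / ∅
  B5: {b} / {b,d}
  B6: {b,j} / {j}
  B7: {q,v} / {d,q,v}

Liveness:
  B0: in=∅ out={b,d,j,q}
  B1: in={b,d,j,q} out={b,d,j,q}
  B2: in=∅ out=∅
  B3: in={b,d,j,q} out={b,d,j,q,v}
  B4: in={b,d,v} out={b,d,j,q,v}
  B5: in={b,d,j,q} out={b,d,j,q}
  B6: in={d,j,q,v} out={b,d,j,q,v}
  B7: in={b,d,j,q,v} out={b,d,j,q}

live-out(B1) = ["b", "d", "j", "q"]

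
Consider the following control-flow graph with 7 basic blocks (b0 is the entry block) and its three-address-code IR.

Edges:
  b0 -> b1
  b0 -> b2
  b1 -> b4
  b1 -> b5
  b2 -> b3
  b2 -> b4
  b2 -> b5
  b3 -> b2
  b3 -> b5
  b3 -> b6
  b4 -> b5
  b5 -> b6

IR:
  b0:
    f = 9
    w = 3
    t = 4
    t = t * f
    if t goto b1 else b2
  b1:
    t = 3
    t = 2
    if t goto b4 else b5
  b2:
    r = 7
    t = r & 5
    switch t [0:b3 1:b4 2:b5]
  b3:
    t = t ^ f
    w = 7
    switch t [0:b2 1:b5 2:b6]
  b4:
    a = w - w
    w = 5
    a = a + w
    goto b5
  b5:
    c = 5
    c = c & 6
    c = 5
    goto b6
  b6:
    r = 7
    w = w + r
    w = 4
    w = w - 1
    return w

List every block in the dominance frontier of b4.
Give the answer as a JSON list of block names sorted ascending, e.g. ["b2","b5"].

Answer: ["b5"]

Working:
idom tree: b1←b0 b2←b0 b3←b2 b4←b0 b5←b0 b6←b0
Dom at joins:
  b2: preds {b0,b3}: {b0} ∩ {b0,b2,b3} = {b0}; idom=b0
  b4: preds {b1,b2}: {b0,b1} ∩ {b0,b2} = {b0}; idom=b0
  b5: preds {b1,b2,b3,b4}: {b0,b1} ∩ {b0,b2} ∩ {b0,b2,b3} ∩ {b0,b4} = {b0}; idom=b0
  b6: preds {b3,b5}: {b0,b2,b3} ∩ {b0,b5} = {b0}; idom=b0

DF derivation:
  b2←b0: walk · to b0
  b2←b3: walk b3→b2 to b0
  b4←b1: walk b1 to b0
  b4←b2: walk b2 to b0
  b5←b1: walk b1 to b0
  b5←b2: walk b2 to b0
  b5←b3: walk b3→b2 to b0
  b5←b4: walk b4 to b0
  b6←b3: walk b3→b2 to b0
  b6←b5: walk b5 to b0
  b0: DF=∅
  b1: DF={b4,b5}
  b2: DF={b2,b4,b5,b6}
  b3: DF={b2,b5,b6}
  b4: DF={b5}
  b5: DF={b6}
  b6: DF=∅

DF(b4) = ["b5"]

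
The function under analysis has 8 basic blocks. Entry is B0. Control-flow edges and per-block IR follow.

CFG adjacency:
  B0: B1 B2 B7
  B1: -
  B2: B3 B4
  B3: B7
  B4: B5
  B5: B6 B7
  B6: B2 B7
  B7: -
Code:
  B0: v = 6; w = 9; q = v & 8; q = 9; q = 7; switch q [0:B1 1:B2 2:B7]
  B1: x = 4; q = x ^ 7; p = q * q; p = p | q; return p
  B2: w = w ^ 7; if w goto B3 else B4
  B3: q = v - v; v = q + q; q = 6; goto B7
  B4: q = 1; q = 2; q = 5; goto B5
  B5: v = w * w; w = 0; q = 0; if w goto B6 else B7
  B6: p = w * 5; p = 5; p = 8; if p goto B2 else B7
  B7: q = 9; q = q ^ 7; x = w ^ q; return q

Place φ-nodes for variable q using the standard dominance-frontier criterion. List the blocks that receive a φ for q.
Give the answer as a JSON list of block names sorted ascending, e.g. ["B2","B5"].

idom tree: B1←B0 B2←B0 B3←B2 B4←B2 B5←B4 B6←B5 B7←B0
Join-block Dom:
  B2: preds {B0,B6}: {B0} ∩ {B0,B2,B4,B5,B6} = {B0}; idom=B0
  B7: preds {B0,B3,B5,B6}: {B0} ∩ {B0,B2,B3} ∩ {B0,B2,B4,B5} ∩ {B0,B2,B4,B5,B6} = {B0}; idom=B0

Frontier:
  join B2 pred B0: · stop@B0
  join B2 pred B6: B6→B5→B4→B2 stop@B0
  join B7 pred B0: · stop@B0
  join B7 pred B3: B3→B2 stop@B0
  join B7 pred B5: B5→B4→B2 stop@B0
  join B7 pred B6: B6→B5→B4→B2 stop@B0
  B0 → ∅
  B1 → ∅
  B2 → {B2,B7}
  B3 → {B7}
  B4 → {B2,B7}
  B5 → {B2,B7}
  B6 → {B2,B7}
  B7 → ∅

φ for q: defs {B0,B1,B3,B4,B5,B7}
  DF⁺ = {B2,B7}

Answer: ["B2", "B7"]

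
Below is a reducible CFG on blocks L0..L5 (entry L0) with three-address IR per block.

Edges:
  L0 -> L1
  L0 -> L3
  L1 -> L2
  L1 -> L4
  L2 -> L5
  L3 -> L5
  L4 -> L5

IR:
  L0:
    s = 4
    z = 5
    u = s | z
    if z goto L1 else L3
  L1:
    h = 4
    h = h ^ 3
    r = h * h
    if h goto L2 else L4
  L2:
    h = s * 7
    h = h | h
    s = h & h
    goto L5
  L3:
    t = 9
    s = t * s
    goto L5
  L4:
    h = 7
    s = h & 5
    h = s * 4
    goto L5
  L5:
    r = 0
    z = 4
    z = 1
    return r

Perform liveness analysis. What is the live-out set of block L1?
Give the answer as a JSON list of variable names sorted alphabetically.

Answer: ["s"]

Analysis:
Per-block:
  L0 def {s,u,z} use ∅
  L1 def {h,r} use ∅
  L2 def {h,s} use {s}
  L3 def {s,t} use {s}
  L4 def {h,s} use ∅
  L5 def {r,z} use ∅

Backward fixpoint:
  live L0: ∅→{s}
  live L1: {s}→{s}
  live L2: {s}→∅
  live L3: {s}→∅
  live L4: ∅→∅
  live L5: ∅→∅

live-out(L1) = ["s"]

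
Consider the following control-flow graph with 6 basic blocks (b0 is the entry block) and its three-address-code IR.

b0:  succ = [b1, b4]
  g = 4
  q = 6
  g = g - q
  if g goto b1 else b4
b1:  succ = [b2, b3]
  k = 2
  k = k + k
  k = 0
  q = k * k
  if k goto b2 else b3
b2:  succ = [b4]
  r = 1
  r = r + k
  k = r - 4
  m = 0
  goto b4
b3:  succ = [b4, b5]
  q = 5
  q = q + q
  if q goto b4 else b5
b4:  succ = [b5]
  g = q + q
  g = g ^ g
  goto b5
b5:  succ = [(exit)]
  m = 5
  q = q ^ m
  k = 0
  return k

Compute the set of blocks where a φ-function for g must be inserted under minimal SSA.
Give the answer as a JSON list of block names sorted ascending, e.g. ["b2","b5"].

idom tree: b1←b0 b2←b1 b3←b1 b4←b0 b5←b0
Dom at joins:
  b4: preds {b0,b2,b3}: {b0} ∩ {b0,b1,b2} ∩ {b0,b1,b3} = {b0}; idom=b0
  b5: preds {b3,b4}: {b0,b1,b3} ∩ {b0,b4} = {b0}; idom=b0

Frontier:
  join b4 pred b0: · stop@b0
  join b4 pred b2: b2→b1 stop@b0
  join b4 pred b3: b3→b1 stop@b0
  join b5 pred b3: b3→b1 stop@b0
  join b5 pred b4: b4 stop@b0
  b0: DF=∅
  b1: DF={b4,b5}
  b2: DF={b4}
  b3: DF={b4,b5}
  b4: DF={b5}
  b5: DF=∅

φ for g: defs {b0,b4}
  DF⁺ = {b5}

Answer: ["b5"]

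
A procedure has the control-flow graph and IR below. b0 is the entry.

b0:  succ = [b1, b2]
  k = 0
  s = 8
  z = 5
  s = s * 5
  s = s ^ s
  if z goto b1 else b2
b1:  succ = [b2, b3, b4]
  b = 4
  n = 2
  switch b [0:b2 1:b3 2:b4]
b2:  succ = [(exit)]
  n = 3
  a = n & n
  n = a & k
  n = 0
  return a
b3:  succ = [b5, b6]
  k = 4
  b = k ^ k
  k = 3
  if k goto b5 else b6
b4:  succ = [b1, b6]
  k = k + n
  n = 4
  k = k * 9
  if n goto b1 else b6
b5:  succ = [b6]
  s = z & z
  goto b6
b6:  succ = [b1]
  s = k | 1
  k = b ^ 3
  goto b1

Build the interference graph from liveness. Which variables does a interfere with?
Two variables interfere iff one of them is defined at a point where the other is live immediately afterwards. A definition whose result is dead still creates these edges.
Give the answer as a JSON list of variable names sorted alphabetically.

def/use:
  b0: {k,s,z} / ∅
  b1: {b,n} / ∅
  b2: {a,n} / {k}
  b3: {b,k} / ∅
  b4: {k,n} / {k,n}
  b5: {s} / {z}
  b6: {k,s} / {b,k}

Liveness:
  live b0: ∅→{k,z}
  live b1: {k,z}→{b,k,n,z}
  live b2: {k}→∅
  live b3: {z}→{b,k,z}
  live b4: {b,k,n,z}→{b,k,z}
  live b5: {b,k,z}→{b,k,z}
  live b6: {b,k,z}→{k,z}

Interfere edges:
  a — {k,n}
  b — {k,n,s,z}
  k — {a,b,n,s,z}
  n — {a,b,k,z}
  s — {b,k,z}
  z — {b,k,n,s}

N(a) = ["k", "n"]

Answer: ["k", "n"]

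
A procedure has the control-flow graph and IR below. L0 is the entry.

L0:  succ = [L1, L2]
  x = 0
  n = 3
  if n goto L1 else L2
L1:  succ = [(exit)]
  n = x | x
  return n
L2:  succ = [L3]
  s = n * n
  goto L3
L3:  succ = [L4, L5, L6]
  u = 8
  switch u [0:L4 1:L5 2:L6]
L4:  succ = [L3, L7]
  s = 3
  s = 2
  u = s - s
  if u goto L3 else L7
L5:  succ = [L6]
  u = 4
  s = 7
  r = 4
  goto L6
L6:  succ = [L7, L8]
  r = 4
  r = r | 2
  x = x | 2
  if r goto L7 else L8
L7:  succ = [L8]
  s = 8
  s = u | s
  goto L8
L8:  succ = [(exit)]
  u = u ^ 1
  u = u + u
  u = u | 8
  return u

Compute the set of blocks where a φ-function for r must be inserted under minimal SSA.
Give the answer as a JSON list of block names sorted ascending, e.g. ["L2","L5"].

Answer: ["L6", "L7", "L8"]

Working:
idom tree: L1←L0 L2←L0 L3←L2 L4←L3 L5←L3 L6←L3 L7←L3 L8←L3
Dom∩ at merges:
  L3: preds {L2,L4}: {L0,L2} ∩ {L0,L2,L3,L4} = {L0,L2}; idom=L2
  L6: preds {L3,L5}: {L0,L2,L3} ∩ {L0,L2,L3,L5} = {L0,L2,L3}; idom=L3
  L7: preds {L4,L6}: {L0,L2,L3,L4} ∩ {L0,L2,L3,L6} = {L0,L2,L3}; idom=L3
  L8: preds {L6,L7}: {L0,L2,L3,L6} ∩ {L0,L2,L3,L7} = {L0,L2,L3}; idom=L3

DF derivation:
  L3←L2: walk · to L2
  L3←L4: walk L4→L3 to L2
  L6←L3: walk · to L3
  L6←L5: walk L5 to L3
  L7←L4: walk L4 to L3
  L7←L6: walk L6 to L3
  L8←L6: walk L6 to L3
  L8←L7: walk L7 to L3
  L0: DF=∅
  L1: DF=∅
  L2: DF=∅
  L3: DF={L3}
  L4: DF={L3,L7}
  L5: DF={L6}
  L6: DF={L7,L8}
  L7: DF={L8}
  L8: DF=∅

φ for r: defs {L5,L6}
  DF⁺ = {L6,L7,L8}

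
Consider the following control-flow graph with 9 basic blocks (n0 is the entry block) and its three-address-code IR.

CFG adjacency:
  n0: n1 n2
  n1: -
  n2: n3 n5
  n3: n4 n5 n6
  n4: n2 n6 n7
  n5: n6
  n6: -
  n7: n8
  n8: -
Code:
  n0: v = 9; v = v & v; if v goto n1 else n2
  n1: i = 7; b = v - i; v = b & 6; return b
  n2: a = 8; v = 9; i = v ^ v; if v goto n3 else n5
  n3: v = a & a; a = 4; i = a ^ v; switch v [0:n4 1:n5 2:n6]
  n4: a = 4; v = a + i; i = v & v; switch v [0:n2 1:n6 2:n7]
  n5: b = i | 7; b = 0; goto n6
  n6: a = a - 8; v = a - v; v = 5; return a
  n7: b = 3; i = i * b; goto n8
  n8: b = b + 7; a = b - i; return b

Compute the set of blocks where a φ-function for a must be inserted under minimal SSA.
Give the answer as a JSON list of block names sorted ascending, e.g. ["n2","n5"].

idom tree: n1←n0 n2←n0 n3←n2 n4←n3 n5←n2 n6←n2 n7←n4 n8←n7
Dom∩ at merges:
  n2: preds {n0,n4}: {n0} ∩ {n0,n2,n3,n4} = {n0}; idom=n0
  n5: preds {n2,n3}: {n0,n2} ∩ {n0,n2,n3} = {n0,n2}; idom=n2
  n6: preds {n3,n4,n5}: {n0,n2,n3} ∩ {n0,n2,n3,n4} ∩ {n0,n2,n5} = {n0,n2}; idom=n2

Frontier:
  n2←n0: walk · to n0
  n2←n4: walk n4→n3→n2 to n0
  n5←n2: walk · to n2
  n5←n3: walk n3 to n2
  n6←n3: walk n3 to n2
  n6←n4: walk n4→n3 to n2
  n6←n5: walk n5 to n2
  n0 → ∅
  n1 → ∅
  n2 → {n2}
  n3 → {n2,n5,n6}
  n4 → {n2,n6}
  n5 → {n6}
  n6 → ∅
  n7 → ∅
  n8 → ∅

φ for a: defs {n2,n3,n4,n6,n8}
  DF⁺ = {n2,n5,n6}

Answer: ["n2", "n5", "n6"]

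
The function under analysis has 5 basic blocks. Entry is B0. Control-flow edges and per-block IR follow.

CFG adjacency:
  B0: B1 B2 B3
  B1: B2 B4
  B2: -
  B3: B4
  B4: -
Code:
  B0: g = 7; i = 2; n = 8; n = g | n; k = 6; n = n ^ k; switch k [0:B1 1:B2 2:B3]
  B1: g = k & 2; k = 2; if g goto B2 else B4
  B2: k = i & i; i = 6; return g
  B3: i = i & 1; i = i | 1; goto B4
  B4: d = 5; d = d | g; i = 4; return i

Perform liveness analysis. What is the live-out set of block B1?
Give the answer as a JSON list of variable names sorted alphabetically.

Per-block:
  B0 def {g,i,k,n} use ∅
  B1 def {g,k} use {k}
  B2 def {i,k} use {g,i}
  B3 def {i} use {i}
  B4 def {d,i} use {g}

Backward fixpoint:
  B0 li=∅ lo={g,i,k}
  B1 li={i,k} lo={g,i}
  B2 li={g,i} lo=∅
  B3 li={g,i} lo={g}
  B4 li={g} lo=∅

live-out(B1) = ["g", "i"]

Answer: ["g", "i"]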